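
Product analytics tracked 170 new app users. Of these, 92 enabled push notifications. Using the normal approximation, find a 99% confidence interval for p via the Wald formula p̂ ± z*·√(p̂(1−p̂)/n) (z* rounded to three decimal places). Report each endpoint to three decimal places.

(0.443, 0.640)

Sample proportion p̂ = 92/170 = 0.54118.
Standard error of p̂: √(0.248304/170) = √0.001460615 = 0.038218.
The 99% critical value is z* = 2.576.
Margin of error: 2.576 × 0.038218 = 0.09845.
Interval: 0.54118 ± 0.09845 → (0.443, 0.640).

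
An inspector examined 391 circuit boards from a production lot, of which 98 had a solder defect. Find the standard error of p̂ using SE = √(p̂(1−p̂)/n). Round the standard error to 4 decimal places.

SE = 0.0219

The sample proportion is 98/391 = 0.25064.
p̂(1−p̂) = 0.25064·0.74936 = 0.187820.
SE = √(0.187820/391) = √0.000480358 = 0.0219.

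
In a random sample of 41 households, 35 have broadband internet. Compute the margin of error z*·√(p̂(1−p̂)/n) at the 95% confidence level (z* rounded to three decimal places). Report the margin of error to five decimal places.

ME = 0.10819

p̂ = 35/41 = 0.85366.
Standard error of p̂: √(0.124926/41) = √0.003046967 = 0.055199.
z* = 1.960 at the 95% level.
ME = 1.960·0.055199 = 0.10819.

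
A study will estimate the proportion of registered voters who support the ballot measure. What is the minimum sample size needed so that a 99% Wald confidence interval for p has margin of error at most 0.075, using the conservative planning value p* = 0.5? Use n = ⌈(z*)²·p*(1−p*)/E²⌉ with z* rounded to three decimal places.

n = 295

The 99% critical value is z* = 2.576.
p*(1−p*) = 0.2500.
Required n before rounding: 6.635776 × 0.2500 / 0.075² = 294.923.
Rounding up, n = 295.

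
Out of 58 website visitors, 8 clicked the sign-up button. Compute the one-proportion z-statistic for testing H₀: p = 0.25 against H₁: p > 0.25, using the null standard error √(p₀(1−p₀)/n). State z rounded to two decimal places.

z = -1.97

Sample proportion p̂ = 8/58 = 0.13793.
Null standard error: √(0.25·0.75/58) = √0.003232759 = 0.056857.
Test statistic: z = -0.11207/0.056857 = -1.97.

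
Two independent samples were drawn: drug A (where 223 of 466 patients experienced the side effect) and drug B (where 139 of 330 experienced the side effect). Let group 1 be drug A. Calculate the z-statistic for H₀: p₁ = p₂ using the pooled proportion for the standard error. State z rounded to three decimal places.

z = 1.600

p̂₁ = 223/466 = 0.47854, p̂₂ = 139/330 = 0.42121.
Pooled p̂ = (223+139)/(466+330) = 362/796 = 0.45477.
Pooled SE = √[0.2479546·0.00517623] ≈ 0.035826.
z = (p̂₁ − p̂₂)/SE = (0.47854 − 0.42121)/0.035826 = 0.05733/0.035826 = 1.600.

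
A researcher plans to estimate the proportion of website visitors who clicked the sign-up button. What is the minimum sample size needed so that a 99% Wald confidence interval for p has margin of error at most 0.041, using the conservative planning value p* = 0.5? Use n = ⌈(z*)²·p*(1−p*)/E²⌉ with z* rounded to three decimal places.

The 99% critical value is z* = 2.576.
p*(1−p*) = 0.2500.
Required n before rounding: 6.635776 × 0.2500 / 0.041² = 986.879.
⌈986.879⌉ = 987.

n = 987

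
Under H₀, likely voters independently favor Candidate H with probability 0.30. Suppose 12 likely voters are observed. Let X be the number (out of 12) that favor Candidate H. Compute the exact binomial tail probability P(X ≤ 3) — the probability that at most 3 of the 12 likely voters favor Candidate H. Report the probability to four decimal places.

P = 0.4925

X is binomial with n = 12 and p = 0.30.
P(X ≤ 3) = C(12,0)·0.30^0·0.70^12 + C(12,1)·0.30^1·0.70^11 + C(12,2)·0.30^2·0.70^10 + C(12,3)·0.30^3·0.70^9.
= 0.013841 + 0.071184 + 0.167790 + 0.239700 = 0.4925.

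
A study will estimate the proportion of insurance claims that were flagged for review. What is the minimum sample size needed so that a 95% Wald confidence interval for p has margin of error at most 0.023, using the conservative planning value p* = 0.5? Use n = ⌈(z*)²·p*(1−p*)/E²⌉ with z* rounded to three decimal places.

The 95% critical value is z* = 1.960.
p*(1−p*) = 0.50·0.50 = 0.2500.
(z*)²·p*(1−p*)/E² = 3.841600·0.2500/0.000529 = 1815.501.
Rounding up, n = 1816.

n = 1816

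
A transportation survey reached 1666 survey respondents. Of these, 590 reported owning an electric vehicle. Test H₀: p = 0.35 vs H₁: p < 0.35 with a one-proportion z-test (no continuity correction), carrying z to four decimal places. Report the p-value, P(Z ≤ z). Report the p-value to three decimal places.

p-value = 0.638

Sample proportion p̂ = 590/1666 = 0.35414.
Under H₀, SE = √(p₀(1−p₀)/n) = √(0.35·0.65/1666) = √0.000136555 = 0.011686.
Test statistic (full precision, shown to 4 dp): z = (590/1666 − 0.35)/SE₀ ≈ 0.3544.
p-value = P(Z ≤ z) with z = 0.3544 → 0.638.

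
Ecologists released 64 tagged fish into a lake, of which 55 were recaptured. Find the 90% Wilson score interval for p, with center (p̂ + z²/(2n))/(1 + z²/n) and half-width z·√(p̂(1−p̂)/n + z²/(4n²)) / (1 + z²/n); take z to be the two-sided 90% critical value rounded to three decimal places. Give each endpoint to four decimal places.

(0.7733, 0.9163)

Here p̂ = 55/64 = 0.85938 and z = 1.645 (z² = 2.706025).
Denominator 1 + z²/n = 1 + 2.706025/64 = 1.042282.
Adjusted center: (0.85938 + z²/(2n))/1.042282 = 0.84480.
Radicand: p̂(1−p̂)/n + z²/(4n²) = 0.001888275 + 0.000165163 = 0.002053438.
Half-width = 1.645·√0.002053438/1.042282 = 0.07152.
So the interval runs from 0.7733 to 0.9163.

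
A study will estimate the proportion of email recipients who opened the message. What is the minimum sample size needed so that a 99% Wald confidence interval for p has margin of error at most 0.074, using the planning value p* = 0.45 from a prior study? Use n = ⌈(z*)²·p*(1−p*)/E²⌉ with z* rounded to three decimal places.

n = 300

For 99% confidence, z* = 2.576.
p*(1−p*) = 0.2475.
Required n before rounding: 6.635776 × 0.2475 / 0.074² = 299.919.
⌈299.919⌉ = 300.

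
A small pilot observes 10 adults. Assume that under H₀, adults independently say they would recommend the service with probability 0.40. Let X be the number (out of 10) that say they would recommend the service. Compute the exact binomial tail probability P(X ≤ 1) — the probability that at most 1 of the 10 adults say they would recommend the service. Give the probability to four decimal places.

P = 0.0464

X is binomial with n = 10 and p = 0.40.
P(X ≤ 1) = C(10,0)·0.40^0·0.60^10 + C(10,1)·0.40^1·0.60^9.
= 0.006047 + 0.040311 = 0.0464.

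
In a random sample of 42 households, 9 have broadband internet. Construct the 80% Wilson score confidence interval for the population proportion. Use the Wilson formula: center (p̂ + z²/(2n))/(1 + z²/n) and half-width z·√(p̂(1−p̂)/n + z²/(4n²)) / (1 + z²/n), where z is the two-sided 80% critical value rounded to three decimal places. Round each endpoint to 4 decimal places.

p̂ = 9/42 = 0.21429; z = 1.282, so z² = 1.643524.
1 + z²/n = 1.039132.
Center = (0.21429 + 0.019566)/1.039132 = 0.22505.
Radicand: p̂(1−p̂)/n + z²/(4n²) = 0.004008746 + 0.000232926 = 0.004241672.
Half-width = z·√(radicand)/denom = 1.282·0.065128/1.039132 = 0.08035.
Interval: 0.22505 ± 0.08035 → (0.1447, 0.3054).

(0.1447, 0.3054)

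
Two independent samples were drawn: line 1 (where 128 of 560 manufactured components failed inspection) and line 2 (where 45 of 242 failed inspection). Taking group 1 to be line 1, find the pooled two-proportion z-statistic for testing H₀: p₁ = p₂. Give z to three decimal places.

p̂₁ = 128/560 = 0.22857, p̂₂ = 45/242 = 0.18595.
Pooled p̂ = (128+45)/(560+242) = 173/802 = 0.21571.
Pooled SE = √[0.1691796·0.00591795] ≈ 0.031642.
z = (p̂₁ − p̂₂)/SE = (0.22857 − 0.18595)/0.031642 = 0.04262/0.031642 = 1.347.

z = 1.347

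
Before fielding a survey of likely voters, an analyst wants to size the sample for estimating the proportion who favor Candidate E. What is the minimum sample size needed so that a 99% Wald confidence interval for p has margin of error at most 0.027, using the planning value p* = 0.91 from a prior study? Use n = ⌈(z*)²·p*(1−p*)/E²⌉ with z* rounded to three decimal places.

n = 746

The 99% critical value is z* = 2.576.
p*(1−p*) = 0.91·0.09 = 0.0819.
Required n before rounding: 6.635776 × 0.0819 / 0.027² = 745.501.
⌈745.501⌉ = 746.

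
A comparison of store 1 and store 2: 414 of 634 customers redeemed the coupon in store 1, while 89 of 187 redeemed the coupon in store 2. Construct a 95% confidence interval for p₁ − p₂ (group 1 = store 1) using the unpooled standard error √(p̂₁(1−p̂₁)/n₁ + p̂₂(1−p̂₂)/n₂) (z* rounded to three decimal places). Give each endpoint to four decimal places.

(0.0965, 0.2577)

p̂₁ = 414/634 = 0.65300, p̂₂ = 89/187 = 0.47594; p̂₁ − p̂₂ = 0.17706.
SE = √(0.000357401 + 0.001333802) = √0.001691203 = 0.041124.
For 95% confidence, z* = 1.960. Margin = 1.960·0.041124 = 0.08060.
So the interval runs from 0.0965 to 0.2577.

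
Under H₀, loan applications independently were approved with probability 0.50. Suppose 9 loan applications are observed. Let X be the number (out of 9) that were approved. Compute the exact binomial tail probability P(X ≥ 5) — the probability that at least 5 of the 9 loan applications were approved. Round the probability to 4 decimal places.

X ~ Binomial(n=9, p=0.50).
P(X ≥ 5) = Σ_{j=5}^{9} C(9,j)·0.50^j·0.50^{9−j}.
= 0.246094 + 0.164062 + 0.070312 + 0.017578 + 0.001953 = 0.5000.

P = 0.5000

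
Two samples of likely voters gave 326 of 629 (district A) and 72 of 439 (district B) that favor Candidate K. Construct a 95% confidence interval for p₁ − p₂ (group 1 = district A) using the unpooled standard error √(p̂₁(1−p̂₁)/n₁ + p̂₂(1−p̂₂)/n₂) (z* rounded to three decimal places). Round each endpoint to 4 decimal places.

p̂₁ = 326/629 = 0.51828, p̂₂ = 72/439 = 0.16401; p̂₁ − p̂₂ = 0.35427.
Unpooled SE = √(p̂₁(1−p̂₁)/n₁ + p̂₂(1−p̂₂)/n₂) = √(0.000396925 + 0.000312324) = 0.026632.
For 95% confidence, z* = 1.960. Margin of error = 0.05220.
So the interval runs from 0.3021 to 0.4065.

(0.3021, 0.4065)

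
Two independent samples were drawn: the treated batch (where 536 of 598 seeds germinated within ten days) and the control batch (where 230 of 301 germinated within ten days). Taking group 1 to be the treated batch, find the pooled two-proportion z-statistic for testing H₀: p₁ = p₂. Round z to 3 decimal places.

z = 5.269

Sample proportions: p̂₁ = 536/598 = 0.89632 and p̂₂ = 230/301 = 0.76412.
Pooling: p̂ = 766/899 = 0.85206.
SE = √[p̂(1−p̂)(1/n₁+1/n₂)] = √[0.85206·0.14794·(1/598+1/301)] ≈ 0.025091.
z = 0.13220/0.025091 = 5.269.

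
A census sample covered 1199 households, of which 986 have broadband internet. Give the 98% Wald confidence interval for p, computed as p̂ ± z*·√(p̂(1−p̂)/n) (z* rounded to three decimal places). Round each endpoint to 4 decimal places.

The sample proportion is 986/1199 = 0.82235.
SE = √(p̂(1−p̂)/n) = √(0.146089/1199) = 0.011038.
The 98% critical value is z* = 2.326.
Margin of error: 2.326 × 0.011038 = 0.02567.
Interval: 0.82235 ± 0.02567 → (0.7967, 0.8480).

(0.7967, 0.8480)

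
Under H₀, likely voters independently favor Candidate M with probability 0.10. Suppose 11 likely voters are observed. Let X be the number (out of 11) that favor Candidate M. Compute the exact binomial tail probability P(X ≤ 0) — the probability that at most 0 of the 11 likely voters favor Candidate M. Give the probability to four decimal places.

P = 0.3138

X is binomial with n = 11 and p = 0.10.
P(X ≤ 0) = C(11,0)·0.10^0·0.90^11.
= 0.313811 = 0.3138.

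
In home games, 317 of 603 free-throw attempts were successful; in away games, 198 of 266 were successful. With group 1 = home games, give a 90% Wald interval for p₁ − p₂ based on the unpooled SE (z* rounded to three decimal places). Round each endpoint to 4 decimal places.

(-0.2739, -0.1634)

p̂₁ = 317/603 = 0.52570, p̂₂ = 198/266 = 0.74436; p̂₁ − p̂₂ = -0.21866.
SE = √(0.000413498 + 0.000715367) = √0.001128865 = 0.033599.
The 90% critical value is z* = 1.645. Margin of error = 0.05527.
CI: -0.21866 ± 0.05527 = (-0.2739, -0.1634).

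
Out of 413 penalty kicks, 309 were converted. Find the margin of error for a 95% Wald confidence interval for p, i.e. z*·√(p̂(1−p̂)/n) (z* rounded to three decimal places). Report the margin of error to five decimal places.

Sample proportion p̂ = 309/413 = 0.74818.
Standard error of p̂: √(0.188405/413) = √0.000456186 = 0.021359.
The 95% critical value is z* = 1.960.
So ME = 0.04186.

ME = 0.04186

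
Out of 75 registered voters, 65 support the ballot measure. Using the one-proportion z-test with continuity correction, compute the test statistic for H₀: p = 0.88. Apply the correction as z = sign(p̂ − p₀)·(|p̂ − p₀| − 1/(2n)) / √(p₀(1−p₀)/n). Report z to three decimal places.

z = -0.178

The sample proportion is 65/75 = 0.86667. p̂ − p₀ = -0.013333.
Continuity correction 1/(2n) = 1/150 = 0.006667.
Corrected numerator: |-0.013333| − 0.006667 = 0.006666.
Under H₀, SE = √(p₀(1−p₀)/n) = √(0.88·0.12/75) = √0.001408000 = 0.037523.
z = (−)0.006666/0.037523 = -0.178.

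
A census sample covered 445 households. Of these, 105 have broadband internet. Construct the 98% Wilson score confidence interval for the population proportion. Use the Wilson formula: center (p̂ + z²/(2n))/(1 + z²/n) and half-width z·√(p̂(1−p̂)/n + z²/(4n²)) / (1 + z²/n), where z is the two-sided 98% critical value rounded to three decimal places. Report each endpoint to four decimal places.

(0.1925, 0.2858)

Here p̂ = 105/445 = 0.23596 and z = 2.326 (z² = 5.410276).
1 + z²/n = 1.012158.
Center = (0.23596 + 0.006079)/1.012158 = 0.23913.
Radicand: p̂(1−p̂)/n + z²/(4n²) = 0.000405124 + 0.000006830 = 0.000411954.
Half-width = z·√(radicand)/denom = 2.326·0.020297/1.012158 = 0.04664.
Interval: 0.23913 ± 0.04664 → (0.1925, 0.2858).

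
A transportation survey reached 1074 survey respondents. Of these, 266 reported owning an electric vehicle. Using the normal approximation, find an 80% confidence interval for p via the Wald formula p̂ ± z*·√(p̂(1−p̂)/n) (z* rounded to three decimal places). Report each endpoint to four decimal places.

(0.2308, 0.2646)

p̂ = 266/1074 = 0.24767.
SE(p̂) = √(0.24767·0.75233/1074) = 0.013172.
For 80% confidence, z* = 1.282.
Margin of error: 1.282 × 0.013172 = 0.01689.
So the interval runs from 0.2308 to 0.2646.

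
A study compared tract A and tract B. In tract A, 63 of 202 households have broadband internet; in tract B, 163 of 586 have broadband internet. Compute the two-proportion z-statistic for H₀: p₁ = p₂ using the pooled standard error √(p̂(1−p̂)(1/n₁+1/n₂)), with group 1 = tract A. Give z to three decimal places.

z = 0.914

Sample proportions: p̂₁ = 63/202 = 0.31188 and p̂₂ = 163/586 = 0.27816.
Pooling: p̂ = 226/788 = 0.28680.
Pooled SE = √[0.2045466·0.00665698] ≈ 0.036901.
z = 0.03372/0.036901 = 0.914.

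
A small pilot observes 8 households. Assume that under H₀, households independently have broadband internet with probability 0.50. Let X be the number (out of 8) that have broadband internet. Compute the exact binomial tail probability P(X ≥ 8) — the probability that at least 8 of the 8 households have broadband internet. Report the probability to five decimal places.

P = 0.00391

X is binomial with n = 8 and p = 0.50.
P(X ≥ 8) = C(8,8)·0.50^8·0.50^0.
= 0.003906 = 0.00391.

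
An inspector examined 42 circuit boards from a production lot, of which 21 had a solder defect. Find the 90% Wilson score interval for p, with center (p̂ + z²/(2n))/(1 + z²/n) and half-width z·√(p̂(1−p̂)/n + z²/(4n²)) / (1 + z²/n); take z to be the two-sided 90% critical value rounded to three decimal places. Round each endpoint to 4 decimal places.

(0.3770, 0.6230)

p̂ = 21/42 = 0.50000; z = 1.645, so z² = 2.706025.
Denominator 1 + z²/n = 1 + 2.706025/42 = 1.064429.
Adjusted center: (0.50000 + z²/(2n))/1.064429 = 0.50000.
Radicand: p̂(1−p̂)/n + z²/(4n²) = 0.005952381 + 0.000383507 = 0.006335888.
Half-width = 1.645·√0.006335888/1.064429 = 0.12301.
So the interval runs from 0.3770 to 0.6230.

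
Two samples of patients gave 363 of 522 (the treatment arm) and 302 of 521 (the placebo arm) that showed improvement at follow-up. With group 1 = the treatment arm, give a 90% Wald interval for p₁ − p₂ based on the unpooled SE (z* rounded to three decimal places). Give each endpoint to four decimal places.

(0.0671, 0.1644)

p̂₁ = 363/522 = 0.69540, p̂₂ = 302/521 = 0.57965; p̂₁ − p̂₂ = 0.11575.
Unpooled SE = √(p̂₁(1−p̂₁)/n₁ + p̂₂(1−p̂₂)/n₂) = √(0.000405781 + 0.000467668) = 0.029554.
For 90% confidence, z* = 1.645. Margin of error = 0.04862.
CI: 0.11575 ± 0.04862 = (0.0671, 0.1644).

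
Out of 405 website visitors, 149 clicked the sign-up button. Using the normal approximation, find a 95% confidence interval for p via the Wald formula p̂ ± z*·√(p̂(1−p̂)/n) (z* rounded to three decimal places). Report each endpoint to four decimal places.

(0.3209, 0.4149)

Sample proportion p̂ = 149/405 = 0.36790.
SE(p̂) = √(0.36790·0.63210/405) = 0.023962.
For 95% confidence, z* = 1.960.
Margin of error: 1.960 × 0.023962 = 0.04697.
CI: 0.36790 ± 0.04697 = (0.3209, 0.4149).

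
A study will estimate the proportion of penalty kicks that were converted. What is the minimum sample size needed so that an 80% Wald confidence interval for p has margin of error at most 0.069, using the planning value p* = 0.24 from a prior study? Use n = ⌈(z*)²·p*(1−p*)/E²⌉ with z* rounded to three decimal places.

z* = 1.282 at the 80% level.
p*(1−p*) = 0.24·0.76 = 0.1824.
(z*)²·p*(1−p*)/E² = 1.643524·0.1824/0.004761 = 62.966.
⌈62.966⌉ = 63.

n = 63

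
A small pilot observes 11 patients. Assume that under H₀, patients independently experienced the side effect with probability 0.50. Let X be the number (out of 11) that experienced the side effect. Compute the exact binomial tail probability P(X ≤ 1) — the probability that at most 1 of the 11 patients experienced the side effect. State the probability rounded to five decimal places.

X is binomial with n = 11 and p = 0.50.
P(X ≤ 1) = C(11,0)·0.50^0·0.50^11 + C(11,1)·0.50^1·0.50^10.
= 0.000488 + 0.005371 = 0.00586.

P = 0.00586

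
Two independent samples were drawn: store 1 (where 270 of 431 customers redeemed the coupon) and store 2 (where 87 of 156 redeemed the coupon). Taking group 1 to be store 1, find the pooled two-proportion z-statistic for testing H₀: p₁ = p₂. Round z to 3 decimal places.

z = 1.507

p̂₁ = 270/431 = 0.62645, p̂₂ = 87/156 = 0.55769.
Pooling: p̂ = 357/587 = 0.60818.
Pooled SE = √[0.2382977·0.00873044] ≈ 0.045612.
z = (p̂₁ − p̂₂)/SE = (0.62645 − 0.55769)/0.045612 = 0.06876/0.045612 = 1.507.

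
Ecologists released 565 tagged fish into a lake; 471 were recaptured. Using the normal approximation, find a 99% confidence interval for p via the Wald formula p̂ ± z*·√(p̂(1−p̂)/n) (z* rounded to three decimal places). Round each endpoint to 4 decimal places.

The sample proportion is 471/565 = 0.83363.
Standard error of p̂: √(0.138692/565) = √0.000245473 = 0.015668.
z* = 2.576 at the 99% level.
Margin of error: 2.576 × 0.015668 = 0.04036.
CI: 0.83363 ± 0.04036 = (0.7933, 0.8740).

(0.7933, 0.8740)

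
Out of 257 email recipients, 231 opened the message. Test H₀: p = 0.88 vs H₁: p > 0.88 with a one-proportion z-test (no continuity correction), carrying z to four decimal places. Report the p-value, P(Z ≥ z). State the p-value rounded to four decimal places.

p-value = 0.1764

Sample proportion p̂ = 231/257 = 0.89883.
Under H₀, SE = √(p₀(1−p₀)/n) = √(0.88·0.12/257) = √0.000410895 = 0.020271.
z = (p̂ − p₀)/SE = (231/257 − 0.88)/0.020271 ≈ 0.9291.
p-value = P(Z ≥ z) with z = 0.9291 → 0.1764.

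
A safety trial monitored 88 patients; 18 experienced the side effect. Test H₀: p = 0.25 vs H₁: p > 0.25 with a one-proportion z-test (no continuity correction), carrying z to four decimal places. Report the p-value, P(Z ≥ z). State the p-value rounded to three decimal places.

p-value = 0.838

With x = 18 successes in n = 88, p̂ = 0.20455.
SE₀ = √(0.25·0.75/88) = 0.046159.
Test statistic (full precision, shown to 4 dp): z = (18/88 − 0.25)/SE₀ ≈ -0.9847.
From the standard normal, P(Z ≥ z) = 0.838.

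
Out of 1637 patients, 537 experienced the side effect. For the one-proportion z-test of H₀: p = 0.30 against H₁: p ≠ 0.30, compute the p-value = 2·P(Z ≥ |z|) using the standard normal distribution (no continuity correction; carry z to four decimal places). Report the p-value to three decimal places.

p-value = 0.013

p̂ = 537/1637 = 0.32804.
SE₀ = √(0.30·0.70/1637) = 0.011326.
Test statistic (full precision, shown to 4 dp): z = (537/1637 − 0.30)/SE₀ ≈ 2.4756.
p-value = 2·P(Z ≥ |z|) with z = 2.4756 → 0.013.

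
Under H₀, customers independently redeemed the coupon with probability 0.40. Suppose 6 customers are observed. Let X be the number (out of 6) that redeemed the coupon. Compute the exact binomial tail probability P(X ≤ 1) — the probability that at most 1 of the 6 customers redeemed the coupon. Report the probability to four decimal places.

X ~ Binomial(n=6, p=0.40).
P(X ≤ 1) = C(6,0)·0.40^0·0.60^6 + C(6,1)·0.40^1·0.60^5.
= 0.046656 + 0.186624 = 0.2333.

P = 0.2333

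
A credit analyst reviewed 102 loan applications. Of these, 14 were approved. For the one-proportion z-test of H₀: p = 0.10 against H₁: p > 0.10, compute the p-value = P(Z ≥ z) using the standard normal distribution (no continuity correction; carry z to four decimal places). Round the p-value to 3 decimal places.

The sample proportion is 14/102 = 0.13725.
Null standard error: √(0.10·0.90/102) = √0.000882353 = 0.029704.
Test statistic (full precision, shown to 4 dp): z = (14/102 − 0.10)/SE₀ ≈ 1.2542.
p-value = P(Z ≥ z) with z = 1.2542 → 0.105.

p-value = 0.105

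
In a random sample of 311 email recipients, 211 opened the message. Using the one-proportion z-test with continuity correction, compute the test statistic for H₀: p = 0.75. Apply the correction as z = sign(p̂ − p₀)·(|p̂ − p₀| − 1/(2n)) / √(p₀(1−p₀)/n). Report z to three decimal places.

z = -2.848

Sample proportion p̂ = 211/311 = 0.67846. p̂ − p₀ = -0.071543.
1/(2n) = 0.001608.
Corrected numerator: |-0.071543| − 0.001608 = 0.069935.
SE₀ = √(0.75·0.25/311) = 0.024554.
z = −0.069935/0.024554 = -2.848.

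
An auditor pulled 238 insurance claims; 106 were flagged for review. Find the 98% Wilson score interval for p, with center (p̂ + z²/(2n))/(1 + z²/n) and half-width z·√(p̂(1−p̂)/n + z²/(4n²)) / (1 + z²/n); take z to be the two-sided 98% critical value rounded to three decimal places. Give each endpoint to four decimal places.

p̂ = 106/238 = 0.44538; z = 2.326, so z² = 5.410276.
1 + z²/n = 1.022732.
Adjusted center: (0.44538 + z²/(2n))/1.022732 = 0.44659.
Radicand: p̂(1−p̂)/n + z²/(4n²) = 0.001037884 + 0.000023878 = 0.001061762.
Half-width = z·√(radicand)/denom = 2.326·0.032585/1.022732 = 0.07411.
So the interval runs from 0.3725 to 0.5207.

(0.3725, 0.5207)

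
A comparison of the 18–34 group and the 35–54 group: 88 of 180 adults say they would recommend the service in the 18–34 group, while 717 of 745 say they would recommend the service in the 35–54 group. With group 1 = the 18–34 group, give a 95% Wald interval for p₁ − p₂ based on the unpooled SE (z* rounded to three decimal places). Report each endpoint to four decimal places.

p̂₁ = 0.48889, p̂₂ = 0.96242, so the observed difference is -0.47353.
Unpooled SE = √(p̂₁(1−p̂₁)/n₁ + p̂₂(1−p̂₂)/n₂) = √(0.001388203 + 0.000048552) = 0.037905.
The 95% critical value is z* = 1.960. Margin = 1.960·0.037905 = 0.07429.
CI: -0.47353 ± 0.07429 = (-0.5478, -0.3992).

(-0.5478, -0.3992)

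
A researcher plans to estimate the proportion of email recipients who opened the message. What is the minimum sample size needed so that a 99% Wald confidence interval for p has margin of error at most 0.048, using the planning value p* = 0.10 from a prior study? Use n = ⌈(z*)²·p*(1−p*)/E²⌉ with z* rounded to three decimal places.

z* = 2.576 at the 99% level.
p*(1−p*) = 0.10·0.90 = 0.0900.
(z*)²·p*(1−p*)/E² = 6.635776·0.0900/0.002304 = 259.210.
⌈259.210⌉ = 260.

n = 260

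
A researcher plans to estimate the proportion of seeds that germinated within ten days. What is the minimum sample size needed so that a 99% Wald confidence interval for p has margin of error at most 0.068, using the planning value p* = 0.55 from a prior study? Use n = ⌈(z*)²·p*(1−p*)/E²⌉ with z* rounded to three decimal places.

n = 356

z* = 2.576 at the 99% level.
p*(1−p*) = 0.55·0.45 = 0.2475.
(z*)²·p*(1−p*)/E² = 6.635776·0.2475/0.004624 = 355.180.
⌈355.180⌉ = 356.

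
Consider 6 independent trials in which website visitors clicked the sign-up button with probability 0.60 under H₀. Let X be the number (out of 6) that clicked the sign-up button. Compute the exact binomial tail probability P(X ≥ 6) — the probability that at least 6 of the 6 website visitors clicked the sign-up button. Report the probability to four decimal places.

X ~ Binomial(n=6, p=0.60).
P(X ≥ 6) = C(6,6)·0.60^6·0.40^0.
= 0.046656 = 0.0467.

P = 0.0467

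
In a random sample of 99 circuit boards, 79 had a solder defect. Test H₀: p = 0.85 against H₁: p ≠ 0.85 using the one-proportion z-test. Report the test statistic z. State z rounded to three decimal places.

The sample proportion is 79/99 = 0.79798.
SE₀ = √(0.85·0.15/99) = 0.035887.
z = (p̂ − p₀)/SE = (0.79798 − 0.85)/0.035887 = -1.450.

z = -1.450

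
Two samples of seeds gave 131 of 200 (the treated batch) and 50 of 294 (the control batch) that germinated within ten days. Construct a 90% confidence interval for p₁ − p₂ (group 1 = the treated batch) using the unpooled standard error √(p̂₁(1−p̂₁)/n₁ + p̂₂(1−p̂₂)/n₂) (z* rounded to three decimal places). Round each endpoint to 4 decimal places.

p̂₁ = 131/200 = 0.65500, p̂₂ = 50/294 = 0.17007; p̂₁ − p̂₂ = 0.48493.
SE = √(0.001129875 + 0.000480085) = √0.001609960 = 0.040124.
The 90% critical value is z* = 1.645. Margin = 1.645·0.040124 = 0.06600.
Interval: 0.48493 ± 0.06600 → (0.4189, 0.5509).

(0.4189, 0.5509)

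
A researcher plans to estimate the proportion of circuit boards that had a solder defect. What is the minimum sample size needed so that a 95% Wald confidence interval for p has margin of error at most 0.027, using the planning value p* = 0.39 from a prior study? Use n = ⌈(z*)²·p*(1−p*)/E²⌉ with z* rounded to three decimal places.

n = 1254

For 95% confidence, z* = 1.960.
p*(1−p*) = 0.39·0.61 = 0.2379.
Required n before rounding: 3.841600 × 0.2379 / 0.027² = 1253.658.
Rounding up, n = 1254.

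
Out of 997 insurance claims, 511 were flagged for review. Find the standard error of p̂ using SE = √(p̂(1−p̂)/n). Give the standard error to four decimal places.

SE = 0.0158

p̂ = 511/997 = 0.51254.
p̂(1−p̂) = 0.249843.
SE = √(0.249843/997) = 0.0158.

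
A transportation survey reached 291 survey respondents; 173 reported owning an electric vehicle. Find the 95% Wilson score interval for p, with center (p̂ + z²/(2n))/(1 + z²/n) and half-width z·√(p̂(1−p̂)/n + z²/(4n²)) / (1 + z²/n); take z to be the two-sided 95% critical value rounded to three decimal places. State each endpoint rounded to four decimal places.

(0.5372, 0.6493)

p̂ = 173/291 = 0.59450; z = 1.960, so z² = 3.841600.
1 + z²/n = 1.013201.
Adjusted center: (0.59450 + z²/(2n))/1.013201 = 0.59327.
Radicand: p̂(1−p̂)/n + z²/(4n²) = 0.000828417 + 0.000011341 = 0.000839758.
Half-width = z·√(radicand)/denom = 1.960·0.028979/1.013201 = 0.05606.
So the interval runs from 0.5372 to 0.6493.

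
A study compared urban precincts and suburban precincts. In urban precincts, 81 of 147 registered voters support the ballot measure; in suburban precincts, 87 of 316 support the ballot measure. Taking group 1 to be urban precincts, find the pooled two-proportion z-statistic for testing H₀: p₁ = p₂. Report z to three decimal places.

p̂₁ = 81/147 = 0.55102, p̂₂ = 87/316 = 0.27532.
Pooled p̂ = (81+87)/(147+316) = 168/463 = 0.36285.
SE = √[p̂(1−p̂)(1/n₁+1/n₂)] = √[0.36285·0.63715·(1/147+1/316)] ≈ 0.048004.
z = 0.27570/0.048004 = 5.743.

z = 5.743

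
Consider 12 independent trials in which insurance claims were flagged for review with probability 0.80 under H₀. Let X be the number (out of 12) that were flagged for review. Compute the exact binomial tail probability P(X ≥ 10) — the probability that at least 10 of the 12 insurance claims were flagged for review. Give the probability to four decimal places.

X ~ Binomial(n=12, p=0.80).
P(X ≥ 10) = C(12,10)·0.80^10·0.20^2 + C(12,11)·0.80^11·0.20^1 + C(12,12)·0.80^12·0.20^0.
= 0.283468 + 0.206158 + 0.068719 = 0.5583.

P = 0.5583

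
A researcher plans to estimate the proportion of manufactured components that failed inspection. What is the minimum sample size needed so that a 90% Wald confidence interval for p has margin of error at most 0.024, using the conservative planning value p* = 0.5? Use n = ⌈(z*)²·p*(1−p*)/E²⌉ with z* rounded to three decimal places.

z* = 1.645 at the 90% level.
p*(1−p*) = 0.50·0.50 = 0.2500.
Required n before rounding: 2.706025 × 0.2500 / 0.024² = 1174.490.
Rounding up, n = 1175.

n = 1175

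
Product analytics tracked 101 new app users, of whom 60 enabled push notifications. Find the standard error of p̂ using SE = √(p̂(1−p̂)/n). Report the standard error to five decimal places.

SE = 0.04886

p̂ = 60/101 = 0.59406.
p̂(1−p̂) = 0.241153.
SE = √(0.241153/101) = √0.002387653 = 0.04886.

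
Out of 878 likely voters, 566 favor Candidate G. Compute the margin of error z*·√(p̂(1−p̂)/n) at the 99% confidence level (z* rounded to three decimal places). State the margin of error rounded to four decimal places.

ME = 0.0416

The sample proportion is 566/878 = 0.64465.
SE(p̂) = √(0.64465·0.35535/878) = 0.016153.
For 99% confidence, z* = 2.576.
So ME = 0.0416.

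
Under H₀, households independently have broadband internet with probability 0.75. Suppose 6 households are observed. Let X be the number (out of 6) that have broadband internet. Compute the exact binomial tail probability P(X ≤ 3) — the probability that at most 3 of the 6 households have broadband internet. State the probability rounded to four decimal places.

P = 0.1694

X is binomial with n = 6 and p = 0.75.
P(X ≤ 3) = C(6,0)·0.75^0·0.25^6 + C(6,1)·0.75^1·0.25^5 + C(6,2)·0.75^2·0.25^4 + C(6,3)·0.75^3·0.25^3.
= 0.000244 + 0.004395 + 0.032959 + 0.131836 = 0.1694.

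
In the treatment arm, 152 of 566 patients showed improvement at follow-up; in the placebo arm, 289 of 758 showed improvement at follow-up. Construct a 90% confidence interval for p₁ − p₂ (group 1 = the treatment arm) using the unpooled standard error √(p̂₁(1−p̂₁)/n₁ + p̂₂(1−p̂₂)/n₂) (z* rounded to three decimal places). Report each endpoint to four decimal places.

p̂₁ = 0.26855, p̂₂ = 0.38127, so the observed difference is -0.11272.
Unpooled SE = √(p̂₁(1−p̂₁)/n₁ + p̂₂(1−p̂₂)/n₂) = √(0.000347052 + 0.000311217) = 0.025657.
z* = 1.645 at the 90% level. Margin of error = 0.04221.
Interval: -0.11272 ± 0.04221 → (-0.1549, -0.0705).

(-0.1549, -0.0705)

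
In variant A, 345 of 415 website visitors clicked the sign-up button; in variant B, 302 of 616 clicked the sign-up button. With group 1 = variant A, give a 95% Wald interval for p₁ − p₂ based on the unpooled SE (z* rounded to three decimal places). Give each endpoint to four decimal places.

p̂₁ = 345/415 = 0.83133, p̂₂ = 302/616 = 0.49026; p̂₁ − p̂₂ = 0.34107.
Unpooled SE = √(p̂₁(1−p̂₁)/n₁ + p̂₂(1−p̂₂)/n₂) = √(0.000337888 + 0.000405690) = 0.027269.
z* = 1.960 at the 95% level. Margin = 1.960·0.027269 = 0.05345.
So the interval runs from 0.2876 to 0.3945.

(0.2876, 0.3945)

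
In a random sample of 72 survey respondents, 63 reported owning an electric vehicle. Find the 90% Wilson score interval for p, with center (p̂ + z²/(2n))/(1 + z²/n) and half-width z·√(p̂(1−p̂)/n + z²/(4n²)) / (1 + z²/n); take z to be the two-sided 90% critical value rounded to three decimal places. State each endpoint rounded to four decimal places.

(0.7970, 0.9258)

Here p̂ = 63/72 = 0.87500 and z = 1.645 (z² = 2.706025).
Denominator 1 + z²/n = 1 + 2.706025/72 = 1.037584.
Center = (0.87500 + 0.018792)/1.037584 = 0.86142.
Radicand: p̂(1−p̂)/n + z²/(4n²) = 0.001519097 + 0.000130499 = 0.001649596.
Half-width = z·√(radicand)/denom = 1.645·0.040615/1.037584 = 0.06439.
So the interval runs from 0.7970 to 0.9258.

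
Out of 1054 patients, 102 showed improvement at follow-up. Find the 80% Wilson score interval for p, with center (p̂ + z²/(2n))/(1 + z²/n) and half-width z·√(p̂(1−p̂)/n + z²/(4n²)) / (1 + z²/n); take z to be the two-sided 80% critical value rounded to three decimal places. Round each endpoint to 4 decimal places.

Here p̂ = 102/1054 = 0.09677 and z = 1.282 (z² = 1.643524).
1 + z²/n = 1.001559.
Adjusted center: (0.09677 + z²/(2n))/1.001559 = 0.09740.
Radicand: p̂(1−p̂)/n + z²/(4n²) = 0.000082931 + 0.000000370 = 0.000083301.
Half-width = z·√(radicand)/denom = 1.282·0.009127/1.001559 = 0.01168.
Interval: 0.09740 ± 0.01168 → (0.0857, 0.1091).

(0.0857, 0.1091)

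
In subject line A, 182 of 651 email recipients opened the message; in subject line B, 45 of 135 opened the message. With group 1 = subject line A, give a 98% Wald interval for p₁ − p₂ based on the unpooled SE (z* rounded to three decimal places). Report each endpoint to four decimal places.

(-0.1566, 0.0491)

p̂₁ = 182/651 = 0.27957, p̂₂ = 45/135 = 0.33333; p̂₁ − p̂₂ = -0.05376.
SE = √(0.000309386 + 0.001646091) = √0.001955477 = 0.044221.
z* = 2.326 at the 98% level. Margin of error = 0.10286.
Interval: -0.05376 ± 0.10286 → (-0.1566, 0.0491).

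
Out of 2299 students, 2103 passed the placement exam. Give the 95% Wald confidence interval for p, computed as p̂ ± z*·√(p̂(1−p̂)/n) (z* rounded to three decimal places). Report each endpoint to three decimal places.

Sample proportion p̂ = 2103/2299 = 0.91475.
Standard error of p̂: √(0.077986/2299) = √0.000033922 = 0.005824.
The 95% critical value is z* = 1.960.
Margin = 1.960·0.005824 = 0.01142.
CI: 0.91475 ± 0.01142 = (0.903, 0.926).

(0.903, 0.926)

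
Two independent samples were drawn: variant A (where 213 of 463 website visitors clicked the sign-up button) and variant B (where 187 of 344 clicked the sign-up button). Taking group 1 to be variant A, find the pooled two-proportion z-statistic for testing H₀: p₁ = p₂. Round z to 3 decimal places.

Sample proportions: p̂₁ = 213/463 = 0.46004 and p̂₂ = 187/344 = 0.54360.
Pooling: p̂ = 400/807 = 0.49566.
SE = √[p̂(1−p̂)(1/n₁+1/n₂)] = √[0.49566·0.50434·(1/463+1/344)] ≈ 0.035589.
z = -0.08356/0.035589 = -2.348.

z = -2.348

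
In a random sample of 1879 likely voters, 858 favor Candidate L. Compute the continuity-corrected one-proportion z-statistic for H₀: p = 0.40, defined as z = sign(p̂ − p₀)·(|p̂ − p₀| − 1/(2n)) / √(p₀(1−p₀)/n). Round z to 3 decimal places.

z = 4.987

With x = 858 successes in n = 1879, p̂ = 0.45663. p̂ − p₀ = 0.056626.
1/(2n) = 0.000266.
Corrected numerator: |0.056626| − 0.000266 = 0.056360.
Under H₀, SE = √(p₀(1−p₀)/n) = √(0.40·0.60/1879) = √0.000127728 = 0.011302.
z = (+)0.056360/0.011302 = 4.987.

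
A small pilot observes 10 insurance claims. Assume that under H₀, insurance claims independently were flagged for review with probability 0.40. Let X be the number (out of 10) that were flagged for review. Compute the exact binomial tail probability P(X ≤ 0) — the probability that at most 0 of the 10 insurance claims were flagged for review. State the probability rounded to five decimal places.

X ~ Binomial(n=10, p=0.40).
P(X ≤ 0) = C(10,0)·0.40^0·0.60^10.
= 0.006047 = 0.00605.

P = 0.00605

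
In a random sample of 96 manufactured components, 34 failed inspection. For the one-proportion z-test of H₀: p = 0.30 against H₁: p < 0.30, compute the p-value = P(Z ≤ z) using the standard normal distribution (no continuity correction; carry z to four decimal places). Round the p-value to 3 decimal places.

p-value = 0.877

With x = 34 successes in n = 96, p̂ = 0.35417.
Under H₀, SE = √(p₀(1−p₀)/n) = √(0.30·0.70/96) = √0.002187500 = 0.046771.
z = (p̂ − p₀)/SE = (34/96 − 0.30)/0.046771 ≈ 1.1581.
p-value = P(Z ≤ z) with z = 1.1581 → 0.877.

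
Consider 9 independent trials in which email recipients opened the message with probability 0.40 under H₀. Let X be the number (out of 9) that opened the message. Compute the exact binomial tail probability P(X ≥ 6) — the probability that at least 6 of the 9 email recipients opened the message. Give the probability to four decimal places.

P = 0.0994

X is binomial with n = 9 and p = 0.40.
P(X ≥ 6) = C(9,6)·0.40^6·0.60^3 + C(9,7)·0.40^7·0.60^2 + C(9,8)·0.40^8·0.60^1 + C(9,9)·0.40^9·0.60^0.
= 0.074318 + 0.021234 + 0.003539 + 0.000262 = 0.0994.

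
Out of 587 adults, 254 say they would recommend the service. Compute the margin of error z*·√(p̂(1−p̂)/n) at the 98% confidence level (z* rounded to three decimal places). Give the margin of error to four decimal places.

Sample proportion p̂ = 254/587 = 0.43271.
SE(p̂) = √(0.43271·0.56729/587) = 0.020449.
For 98% confidence, z* = 2.326.
ME = 2.326·0.020449 = 0.0476.

ME = 0.0476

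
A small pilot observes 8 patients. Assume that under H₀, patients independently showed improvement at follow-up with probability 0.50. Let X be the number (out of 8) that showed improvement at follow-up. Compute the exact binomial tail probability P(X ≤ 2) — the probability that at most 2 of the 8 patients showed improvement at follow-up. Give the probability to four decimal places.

X is binomial with n = 8 and p = 0.50.
P(X ≤ 2) = C(8,0)·0.50^0·0.50^8 + C(8,1)·0.50^1·0.50^7 + C(8,2)·0.50^2·0.50^6.
= 0.003906 + 0.031250 + 0.109375 = 0.1445.

P = 0.1445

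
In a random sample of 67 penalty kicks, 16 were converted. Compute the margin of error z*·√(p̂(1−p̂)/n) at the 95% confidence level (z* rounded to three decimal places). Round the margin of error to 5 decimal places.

ME = 0.10209

With x = 16 successes in n = 67, p̂ = 0.23881.
SE = √(p̂(1−p̂)/n) = √(0.181778/67) = 0.052087.
z* = 1.960 at the 95% level.
ME = 1.960·0.052087 = 0.10209.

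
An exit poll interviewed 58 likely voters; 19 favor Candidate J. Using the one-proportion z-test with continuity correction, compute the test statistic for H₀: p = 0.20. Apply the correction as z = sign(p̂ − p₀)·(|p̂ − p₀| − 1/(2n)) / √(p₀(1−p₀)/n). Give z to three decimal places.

Sample proportion p̂ = 19/58 = 0.32759. p̂ − p₀ = 0.127586.
1/(2n) = 0.008621.
Corrected numerator: |0.127586| − 0.008621 = 0.118965.
Null standard error: √(0.20·0.80/58) = √0.002758621 = 0.052523.
z = +0.118965/0.052523 = 2.265.

z = 2.265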